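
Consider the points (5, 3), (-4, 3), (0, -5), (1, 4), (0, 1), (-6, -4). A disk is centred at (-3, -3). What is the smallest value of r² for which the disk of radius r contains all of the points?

The required radius is the distance from (-3, -3) to the farthest point.
Squared distances: 100, 37, 13, 65, 25, 10.
Maximum is 100, attained at (5, 3).

100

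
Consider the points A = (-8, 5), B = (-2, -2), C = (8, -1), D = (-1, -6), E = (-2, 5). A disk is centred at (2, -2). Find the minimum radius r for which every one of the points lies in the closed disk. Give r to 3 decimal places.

The required radius is the distance from (2, -2) to the farthest point.
Squared distances: 149, 16, 37, 25, 65.
Maximum is 149, attained at A.
r = √149 ≈ 12.207.

12.207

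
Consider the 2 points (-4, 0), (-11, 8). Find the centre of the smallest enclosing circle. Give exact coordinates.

(-7.5, 4)

The smallest circle enclosing two points has them as diameter endpoints.
Centre = midpoint = (-7.5, 4); r² = |(-4, 0)−(-11, 8)|²/4 = 113/4 = 28.25.
Centre = (-7.5, 4).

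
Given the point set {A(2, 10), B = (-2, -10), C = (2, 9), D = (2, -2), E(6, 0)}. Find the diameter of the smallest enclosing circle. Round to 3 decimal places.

20.396

The farthest pair is A–B with squared distance 416. The circle on this segment as diameter has centre (0, 0) and r² = 416/4 = 104.
Check C: distance² to centre = 85 ≤ 104, so it lies inside.
All remaining points lie in this disk, and no smaller disk contains both endpoints, so this is the minimum enclosing circle.
Diameter = 2r = 2√104 ≈ 20.396.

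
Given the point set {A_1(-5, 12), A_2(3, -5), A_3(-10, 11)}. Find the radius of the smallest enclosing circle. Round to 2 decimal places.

Side lengths²: A_1A_2² = 353, A_1A_3² = 26, A_2A_3² = 425.
Since A_2A_3² = 425 ≥ 353 + 26 = 379, the angle opposite A_2A_3 is not acute, so the smallest enclosing circle has A_2A_3 as diameter.
Centre = midpoint of A_2A_3 = (-3.5, 3), r² = 425/4 = 106.25.
r = √(106.25) ≈ 10.31.

10.31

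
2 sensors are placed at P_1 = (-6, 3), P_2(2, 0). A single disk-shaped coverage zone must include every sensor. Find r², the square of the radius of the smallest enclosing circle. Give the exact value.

The smallest circle enclosing two points has them as diameter endpoints.
Centre = midpoint = (-2, 1.5); r² = |P_1P_2|²/4 = 73/4 = 18.25.

18.25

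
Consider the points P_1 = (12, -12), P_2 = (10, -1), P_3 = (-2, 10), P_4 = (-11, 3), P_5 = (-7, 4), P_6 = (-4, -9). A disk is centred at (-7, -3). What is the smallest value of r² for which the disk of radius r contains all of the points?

442

The required radius is the distance from (-7, -3) to the farthest point.
Squared distances: 442, 293, 194, 52, 49, 45.
Maximum is 442, attained at P_1.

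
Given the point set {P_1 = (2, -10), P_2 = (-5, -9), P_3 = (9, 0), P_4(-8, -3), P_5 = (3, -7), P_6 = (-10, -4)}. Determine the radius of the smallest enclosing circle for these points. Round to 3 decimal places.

9.708

By Welzl's lemma the MEC is supported by two points (diametrically opposite) or three points (on a circumcircle).
The farthest pair is P_3–P_6 with squared distance 377. The circle on this segment as diameter has centre (-0.5, -2) and r² = 377/4 = 94.25.
Check P_1: distance² to centre = 70.25 ≤ 94.25, so it lies inside.
All remaining points lie in this disk, and no smaller disk contains both endpoints, so this is the minimum enclosing circle.
r = √(94.25) ≈ 9.708.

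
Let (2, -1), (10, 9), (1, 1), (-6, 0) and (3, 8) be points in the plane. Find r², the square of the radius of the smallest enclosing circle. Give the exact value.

84.25

By Welzl's lemma the MEC is supported by two points (diametrically opposite) or three points (on a circumcircle).
The farthest pair is (10, 9)–(-6, 0) with squared distance 337. The circle on this segment as diameter has centre (2, 4.5) and r² = 337/4 = 84.25.
Check (2, -1): distance² to centre = 30.25 ≤ 84.25, so it lies inside.
All remaining points lie in this disk, and no smaller disk contains both endpoints, so this is the minimum enclosing circle.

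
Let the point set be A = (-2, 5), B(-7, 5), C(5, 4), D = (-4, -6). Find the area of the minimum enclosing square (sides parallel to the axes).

144

The bounding box has width 12 and height 11.
An axis-aligned square enclosing the set must have side ≥ max(width, height).
So the minimum side is max(12, 11) = 12.
Area = 12² = 144.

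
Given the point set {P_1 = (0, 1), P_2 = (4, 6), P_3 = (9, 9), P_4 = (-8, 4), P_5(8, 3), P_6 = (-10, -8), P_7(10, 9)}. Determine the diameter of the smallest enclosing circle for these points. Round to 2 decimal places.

A smallest enclosing disk is always determined by at most three of the input points on its boundary.
The farthest pair is P_6–P_7 with squared distance 689. The circle on this segment as diameter has centre (0, 0.5) and r² = 689/4 = 172.25.
Check P_1: distance² to centre = 0.25 ≤ 172.25, so it lies inside.
All remaining points lie in this disk, and no smaller disk contains both endpoints, so this is the minimum enclosing circle.
Diameter = 2r = 2√(172.25) ≈ 26.25.

26.25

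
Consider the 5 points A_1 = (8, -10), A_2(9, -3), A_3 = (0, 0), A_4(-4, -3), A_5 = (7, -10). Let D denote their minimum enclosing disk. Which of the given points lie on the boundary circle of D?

A_1, A_2, A_4

The minimum enclosing circle of a finite set is fixed by two of the points (as a diameter) or three (as a circumcircle).
The minimum enclosing circle is determined by three boundary points: A_1, A_2, A_4.
Their circumcentre is (2.5, -79/14) with r² = 4825/98.
The farthest remaining point A_5 is at distance² 3845/98 ≤ 4825/98.
The points at distance exactly r from the centre are A_1, A_2, A_4 — 3 points.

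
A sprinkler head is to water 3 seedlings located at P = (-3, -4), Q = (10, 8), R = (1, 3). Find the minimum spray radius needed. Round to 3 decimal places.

Side lengths²: PQ² = 313, PR² = 65, QR² = 106.
Since PQ² = 313 ≥ 106 + 65 = 171, the angle opposite PQ is not acute, so the smallest enclosing circle has PQ as diameter.
Centre = midpoint of PQ = (3.5, 2), r² = 313/4 = 78.25.
r = √(78.25) ≈ 8.846.

8.846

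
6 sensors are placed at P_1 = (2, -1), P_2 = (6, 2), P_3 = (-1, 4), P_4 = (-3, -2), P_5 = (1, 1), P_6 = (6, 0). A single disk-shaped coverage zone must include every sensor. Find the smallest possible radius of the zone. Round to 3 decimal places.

4.924

A smallest enclosing disk is always determined by at most three of the input points on its boundary.
The farthest pair is P_2–P_4 with squared distance 97. The circle on this segment as diameter has centre (1.5, 0) and r² = 97/4 = 24.25.
Check P_1: distance² to centre = 1.25 ≤ 24.25, so it lies inside.
All remaining points lie in this disk, and no smaller disk contains both endpoints, so this is the minimum enclosing circle.
r = √(24.25) ≈ 4.924.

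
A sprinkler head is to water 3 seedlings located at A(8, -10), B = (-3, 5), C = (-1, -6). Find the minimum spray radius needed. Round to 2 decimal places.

9.30

Side lengths²: AB² = 346, AC² = 97, BC² = 125.
Since AB² = 346 ≥ 125 + 97 = 222, the angle opposite AB is not acute, so the smallest enclosing circle has AB as diameter.
Centre = midpoint of AB = (2.5, -2.5), r² = 346/4 = 86.5.
r = √(86.5) ≈ 9.30.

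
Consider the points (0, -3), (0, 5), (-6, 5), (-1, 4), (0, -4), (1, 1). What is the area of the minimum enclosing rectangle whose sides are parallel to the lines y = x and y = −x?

In coordinates u = x + y, v = x − y the rectangle is axis-aligned; the map (x,y)→(u,v) scales areas by 2.
u-values: -3, 5, -1, 3, -4, 2; range = 5 − (-4) = 9.
v-values: 3, -5, -11, -5, 4, 0; range = 4 − (-11) = 15.
Area = (9 × 15) / 2 = 67.5.

67.5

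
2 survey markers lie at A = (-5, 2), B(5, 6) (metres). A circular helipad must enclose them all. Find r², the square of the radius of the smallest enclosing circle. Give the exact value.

The smallest circle enclosing two points has them as diameter endpoints.
Centre = midpoint = (0, 4); r² = |AB|²/4 = 116/4 = 29.

29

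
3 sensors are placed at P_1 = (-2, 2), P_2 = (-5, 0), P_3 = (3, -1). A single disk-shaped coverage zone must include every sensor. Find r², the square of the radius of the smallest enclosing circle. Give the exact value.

16.25

Side lengths²: P_1P_2² = 13, P_1P_3² = 34, P_2P_3² = 65.
Since P_2P_3² = 65 ≥ 34 + 13 = 47, the angle opposite P_2P_3 is not acute, so the smallest enclosing circle has P_2P_3 as diameter.
Centre = midpoint of P_2P_3 = (-1, -0.5), r² = 65/4 = 16.25.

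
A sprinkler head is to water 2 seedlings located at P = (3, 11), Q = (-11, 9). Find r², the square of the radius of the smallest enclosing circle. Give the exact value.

50

The smallest circle enclosing two points has them as diameter endpoints.
Centre = midpoint = (-4, 10); r² = |PQ|²/4 = 200/4 = 50.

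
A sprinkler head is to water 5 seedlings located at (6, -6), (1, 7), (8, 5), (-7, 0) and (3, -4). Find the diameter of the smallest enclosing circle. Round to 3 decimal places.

16.329

The minimum enclosing circle of a finite set is fixed by two of the points (as a diameter) or three (as a circumcircle).
The minimum enclosing circle is determined by three boundary points: (6, -6), (8, 5), (-7, 0).
Their circumcentre is (71/62, 35/62) with r² = 128125/1922.
The farthest remaining point (1, 7) is at distance² 79641/1922 ≤ 128125/1922.
Diameter = 2r = 2√(128125/1922) ≈ 16.329.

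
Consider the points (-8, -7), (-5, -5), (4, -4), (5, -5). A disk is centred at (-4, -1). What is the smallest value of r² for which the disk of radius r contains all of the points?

97

The required radius is the distance from (-4, -1) to the farthest point.
Squared distances: 52, 17, 73, 97.
Maximum is 97, attained at (5, -5).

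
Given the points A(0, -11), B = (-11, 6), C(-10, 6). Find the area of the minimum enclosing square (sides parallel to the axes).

The bounding box has width 11 and height 17.
An axis-aligned square enclosing the set must have side ≥ max(width, height).
So the minimum side is max(11, 17) = 17.
Area = 17² = 289.

289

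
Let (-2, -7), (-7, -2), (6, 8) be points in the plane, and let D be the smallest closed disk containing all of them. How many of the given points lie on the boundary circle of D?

3

Call the three points A, B, C in the order given.
Side lengths²: AB² = 50, AC² = 289, BC² = 269.
Since AC² = 289 < 269 + 50 = 319, the triangle is acute, so the smallest enclosing circle is the circumcircle.
Circumcentre = (47/46, 47/46), r² = 77741/1058.
The points at distance exactly r from the centre are (-2, -7), (-7, -2), (6, 8) — 3 points.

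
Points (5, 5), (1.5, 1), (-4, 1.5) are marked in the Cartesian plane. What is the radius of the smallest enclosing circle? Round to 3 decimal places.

4.828

Call the three points A, B, C in the order given.
Side lengths²: AB² = 28.25, AC² = 93.25, BC² = 30.5.
Since AC² = 93.25 ≥ 30.5 + 28.25 = 58.75, the angle opposite AC is not acute, so the smallest enclosing circle has AC as diameter.
Centre = midpoint of AC = (0.5, 3.25), r² = 93.25/4 = 23.3125.
r = √(23.3125) ≈ 4.828.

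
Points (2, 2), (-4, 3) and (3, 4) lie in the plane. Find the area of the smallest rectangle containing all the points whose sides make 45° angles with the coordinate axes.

In coordinates u = x + y, v = x − y the rectangle is axis-aligned; the map (x,y)→(u,v) scales areas by 2.
u-values: 4, -1, 7; range = 7 − (-1) = 8.
v-values: 0, -7, -1; range = 0 − (-7) = 7.
Area = (8 × 7) / 2 = 28.

28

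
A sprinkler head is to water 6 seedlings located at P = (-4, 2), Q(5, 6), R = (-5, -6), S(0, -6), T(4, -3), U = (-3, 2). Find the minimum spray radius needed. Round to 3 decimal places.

7.810

The farthest pair is Q–R with squared distance 244. The circle on this segment as diameter has centre (0, 0) and r² = 244/4 = 61.
Check P: distance² to centre = 20 ≤ 61, so it lies inside.
All remaining points lie in this disk, and no smaller disk contains both endpoints, so this is the minimum enclosing circle.
r = √61 ≈ 7.810.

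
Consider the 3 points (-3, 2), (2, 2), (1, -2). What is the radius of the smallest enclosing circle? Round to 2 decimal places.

Call the three points A, B, C in the order given.
Side lengths²: AB² = 25, AC² = 32, BC² = 17.
Since AC² = 32 < 25 + 17 = 42, the triangle is acute, so the smallest enclosing circle is the circumcircle.
Circumcentre = (-0.5, 0.5), r² = 8.5.
r = √(8.5) ≈ 2.92.

2.92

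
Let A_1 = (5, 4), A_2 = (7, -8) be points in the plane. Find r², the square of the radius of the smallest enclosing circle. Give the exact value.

37

The smallest circle enclosing two points has them as diameter endpoints.
Centre = midpoint = (6, -2); r² = |A_1A_2|²/4 = 148/4 = 37.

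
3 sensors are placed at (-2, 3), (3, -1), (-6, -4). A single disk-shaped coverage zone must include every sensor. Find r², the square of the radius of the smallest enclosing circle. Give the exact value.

Call the three points A, B, C in the order given.
Side lengths²: AB² = 41, AC² = 65, BC² = 90.
Since BC² = 90 < 65 + 41 = 106, the triangle is acute, so the smallest enclosing circle is the circumcircle.
Circumcentre = (-59/34, -61/34), r² = 13325/578.

13325/578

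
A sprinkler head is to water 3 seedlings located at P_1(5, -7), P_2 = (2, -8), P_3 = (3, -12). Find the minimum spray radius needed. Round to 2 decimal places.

Side lengths²: P_1P_2² = 10, P_1P_3² = 29, P_2P_3² = 17.
Since P_1P_3² = 29 ≥ 17 + 10 = 27, the angle opposite P_1P_3 is not acute, so the smallest enclosing circle has P_1P_3 as diameter.
Centre = midpoint of P_1P_3 = (4, -9.5), r² = 29/4 = 7.25.
r = √(7.25) ≈ 2.69.

2.69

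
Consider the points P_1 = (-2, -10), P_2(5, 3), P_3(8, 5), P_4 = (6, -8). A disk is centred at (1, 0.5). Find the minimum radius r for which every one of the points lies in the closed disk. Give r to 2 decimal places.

10.92

The required radius is the distance from (1, 0.5) to the farthest point.
Squared distances: 119.25, 22.25, 69.25, 97.25.
Maximum is 119.25, attained at P_1.
r = √(119.25) ≈ 10.92.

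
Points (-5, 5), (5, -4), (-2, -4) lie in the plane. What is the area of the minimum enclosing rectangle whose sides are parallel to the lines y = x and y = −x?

66.5

In coordinates u = x + y, v = x − y the rectangle is axis-aligned; the map (x,y)→(u,v) scales areas by 2.
u-values: 0, 1, -6; range = 1 − (-6) = 7.
v-values: -10, 9, 2; range = 9 − (-10) = 19.
Area = (7 × 19) / 2 = 66.5.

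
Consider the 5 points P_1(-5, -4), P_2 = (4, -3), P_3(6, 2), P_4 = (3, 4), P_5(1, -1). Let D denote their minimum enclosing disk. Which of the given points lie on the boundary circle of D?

P_1, P_3

The farthest pair is P_1–P_3 with squared distance 157. The circle on this segment as diameter has centre (0.5, -1) and r² = 157/4 = 39.25.
Check P_2: distance² to centre = 16.25 ≤ 39.25, so it lies inside.
All remaining points lie in this disk, and no smaller disk contains both endpoints, so this is the minimum enclosing circle.
The points at distance exactly r from the centre are P_1, P_3 — 2 points.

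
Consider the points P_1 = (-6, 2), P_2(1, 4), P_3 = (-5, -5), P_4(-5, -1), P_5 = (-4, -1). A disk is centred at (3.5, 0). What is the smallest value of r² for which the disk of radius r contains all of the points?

97.25

The required radius is the distance from (3.5, 0) to the farthest point.
Squared distances: 94.25, 22.25, 97.25, 73.25, 57.25.
Maximum is 97.25, attained at P_3.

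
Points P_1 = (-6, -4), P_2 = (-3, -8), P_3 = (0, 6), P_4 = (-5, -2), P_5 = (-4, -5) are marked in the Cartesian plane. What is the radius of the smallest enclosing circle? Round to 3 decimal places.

7.159

The farthest pair is P_2–P_3 with squared distance 205. The circle on this segment as diameter has centre (-1.5, -1) and r² = 205/4 = 51.25.
Check P_1: distance² to centre = 29.25 ≤ 51.25, so it lies inside.
All remaining points lie in this disk, and no smaller disk contains both endpoints, so this is the minimum enclosing circle.
r = √(51.25) ≈ 7.159.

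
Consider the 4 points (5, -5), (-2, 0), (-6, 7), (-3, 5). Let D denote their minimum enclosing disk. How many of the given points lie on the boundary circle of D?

The minimum enclosing circle of a finite set is fixed by two of the points (as a diameter) or three (as a circumcircle).
The farthest pair is (5, -5)–(-6, 7) with squared distance 265. The circle on this segment as diameter has centre (-0.5, 1) and r² = 265/4 = 66.25.
Check (-2, 0): distance² to centre = 3.25 ≤ 66.25, so it lies inside.
All remaining points lie in this disk, and no smaller disk contains both endpoints, so this is the minimum enclosing circle.
The points at distance exactly r from the centre are (5, -5), (-6, 7) — 2 points.

2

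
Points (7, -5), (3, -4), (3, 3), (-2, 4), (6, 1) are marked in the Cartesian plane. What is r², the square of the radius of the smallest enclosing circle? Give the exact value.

The farthest pair is (7, -5)–(-2, 4) with squared distance 162. The circle on this segment as diameter has centre (2.5, -0.5) and r² = 162/4 = 40.5.
Check (3, -4): distance² to centre = 12.5 ≤ 40.5, so it lies inside.
All remaining points lie in this disk, and no smaller disk contains both endpoints, so this is the minimum enclosing circle.

40.5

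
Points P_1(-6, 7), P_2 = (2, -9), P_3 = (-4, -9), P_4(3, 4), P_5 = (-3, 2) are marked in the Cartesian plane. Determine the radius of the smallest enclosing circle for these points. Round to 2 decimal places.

8.94

The farthest pair is P_1–P_2 with squared distance 320. The circle on this segment as diameter has centre (-2, -1) and r² = 320/4 = 80.
Check P_3: distance² to centre = 68 ≤ 80, so it lies inside.
All remaining points lie in this disk, and no smaller disk contains both endpoints, so this is the minimum enclosing circle.
r = √80 ≈ 8.94.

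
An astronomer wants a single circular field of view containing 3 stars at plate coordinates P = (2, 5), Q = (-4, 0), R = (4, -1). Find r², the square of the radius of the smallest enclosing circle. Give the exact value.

Side lengths²: PQ² = 61, PR² = 40, QR² = 65.
Since QR² = 65 < 61 + 40 = 101, the triangle is acute, so the smallest enclosing circle is the circumcircle.
Circumcentre = (9/46, 49/46), r² = 19825/1058.

19825/1058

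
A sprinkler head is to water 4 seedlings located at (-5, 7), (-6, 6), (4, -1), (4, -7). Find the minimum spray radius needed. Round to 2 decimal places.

8.32

The minimum enclosing circle of a finite set is fixed by two of the points (as a diameter) or three (as a circumcircle).
The farthest pair is (-5, 7)–(4, -7) with squared distance 277. The circle on this segment as diameter has centre (-0.5, 0) and r² = 277/4 = 69.25.
Check (-6, 6): distance² to centre = 66.25 ≤ 69.25, so it lies inside.
All remaining points lie in this disk, and no smaller disk contains both endpoints, so this is the minimum enclosing circle.
r = √(69.25) ≈ 8.32.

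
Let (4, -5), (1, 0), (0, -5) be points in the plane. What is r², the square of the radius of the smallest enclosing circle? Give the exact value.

Call the three points A, B, C in the order given.
Side lengths²: AB² = 34, AC² = 16, BC² = 26.
Since AB² = 34 < 26 + 16 = 42, the triangle is acute, so the smallest enclosing circle is the circumcircle.
Circumcentre = (2, -2.8), r² = 8.84.

8.84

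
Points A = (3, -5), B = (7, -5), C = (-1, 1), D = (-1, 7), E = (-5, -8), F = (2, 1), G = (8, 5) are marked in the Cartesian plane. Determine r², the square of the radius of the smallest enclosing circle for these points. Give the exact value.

84.5

By Welzl's lemma the MEC is supported by two points (diametrically opposite) or three points (on a circumcircle).
The farthest pair is E–G with squared distance 338. The circle on this segment as diameter has centre (1.5, -1.5) and r² = 338/4 = 84.5.
Check A: distance² to centre = 14.5 ≤ 84.5, so it lies inside.
All remaining points lie in this disk, and no smaller disk contains both endpoints, so this is the minimum enclosing circle.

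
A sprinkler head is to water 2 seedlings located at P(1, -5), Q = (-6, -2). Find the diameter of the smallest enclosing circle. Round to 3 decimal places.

The smallest circle enclosing two points has them as diameter endpoints.
Centre = midpoint = (-2.5, -3.5); r² = |PQ|²/4 = 58/4 = 14.5.
Diameter = 2r = 2√(14.5) ≈ 7.616.

7.616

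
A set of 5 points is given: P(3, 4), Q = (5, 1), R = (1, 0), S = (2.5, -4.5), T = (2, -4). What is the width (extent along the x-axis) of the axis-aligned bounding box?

4

max x = 5, min x = 1, so width = 4.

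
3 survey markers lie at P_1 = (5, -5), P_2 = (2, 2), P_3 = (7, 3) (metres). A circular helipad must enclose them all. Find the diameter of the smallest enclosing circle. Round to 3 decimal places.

8.427

Side lengths²: P_1P_2² = 58, P_1P_3² = 68, P_2P_3² = 26.
Since P_1P_3² = 68 < 58 + 26 = 84, the triangle is acute, so the smallest enclosing circle is the circumcircle.
Circumcentre = (98/19, -15/19), r² = 6409/361.
Diameter = 2r = 2√(6409/361) ≈ 8.427.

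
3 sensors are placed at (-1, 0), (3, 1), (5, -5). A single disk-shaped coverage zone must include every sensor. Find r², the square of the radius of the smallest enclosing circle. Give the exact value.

Call the three points A, B, C in the order given.
Side lengths²: AB² = 17, AC² = 61, BC² = 40.
Since AC² = 61 ≥ 40 + 17 = 57, the angle opposite AC is not acute, so the smallest enclosing circle has AC as diameter.
Centre = midpoint of AC = (2, -2.5), r² = 61/4 = 15.25.

15.25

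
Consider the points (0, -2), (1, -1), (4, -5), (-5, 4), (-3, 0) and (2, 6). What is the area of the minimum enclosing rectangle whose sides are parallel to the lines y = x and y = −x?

In coordinates u = x + y, v = x − y the rectangle is axis-aligned; the map (x,y)→(u,v) scales areas by 2.
u-values: -2, 0, -1, -1, -3, 8; range = 8 − (-3) = 11.
v-values: 2, 2, 9, -9, -3, -4; range = 9 − (-9) = 18.
Area = (11 × 18) / 2 = 99.

99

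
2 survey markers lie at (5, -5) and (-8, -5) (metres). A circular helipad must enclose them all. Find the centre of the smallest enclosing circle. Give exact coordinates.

(-1.5, -5)

The smallest circle enclosing two points has them as diameter endpoints.
Centre = midpoint = (-1.5, -5); r² = |(5, -5)−(-8, -5)|²/4 = 169/4 = 42.25.
Centre = (-1.5, -5).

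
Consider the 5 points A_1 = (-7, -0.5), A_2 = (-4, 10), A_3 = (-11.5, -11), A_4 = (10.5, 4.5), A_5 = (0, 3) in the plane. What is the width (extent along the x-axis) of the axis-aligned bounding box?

22

max x = 10.5, min x = -11.5, so width = 22.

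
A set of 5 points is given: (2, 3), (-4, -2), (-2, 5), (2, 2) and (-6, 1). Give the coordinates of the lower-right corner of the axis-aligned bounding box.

(2, -2)

x-range [-6, 2], y-range [-2, 5].
The lower-right corner is (2, -2).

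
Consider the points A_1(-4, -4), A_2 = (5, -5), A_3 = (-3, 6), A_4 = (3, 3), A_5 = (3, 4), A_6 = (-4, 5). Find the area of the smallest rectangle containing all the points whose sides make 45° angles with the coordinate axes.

In coordinates u = x + y, v = x − y the rectangle is axis-aligned; the map (x,y)→(u,v) scales areas by 2.
u-values: -8, 0, 3, 6, 7, 1; range = 7 − (-8) = 15.
v-values: 0, 10, -9, 0, -1, -9; range = 10 − (-9) = 19.
Area = (15 × 19) / 2 = 142.5.

142.5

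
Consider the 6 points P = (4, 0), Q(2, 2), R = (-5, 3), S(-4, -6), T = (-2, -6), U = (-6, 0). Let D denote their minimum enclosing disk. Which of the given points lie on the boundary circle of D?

By Welzl's lemma the MEC is supported by two points (diametrically opposite) or three points (on a circumcircle).
The minimum enclosing circle is determined by three boundary points: P, R, S.
Their circumcentre is (-18/13, -15/13) with r² = 5125/169.
The farthest remaining point T is at distance² 4033/169 ≤ 5125/169.
The points at distance exactly r from the centre are P, R, S — 3 points.

P, R, S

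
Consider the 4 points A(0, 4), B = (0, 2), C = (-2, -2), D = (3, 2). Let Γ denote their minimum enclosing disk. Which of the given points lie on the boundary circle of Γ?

A, C, D

The minimum enclosing circle is determined by three boundary points: A, C, D.
Their circumcentre is (-1/22, 15/22) with r² = 2665/242.
The farthest remaining point B is at distance² 421/242 ≤ 2665/242.
The points at distance exactly r from the centre are A, C, D — 3 points.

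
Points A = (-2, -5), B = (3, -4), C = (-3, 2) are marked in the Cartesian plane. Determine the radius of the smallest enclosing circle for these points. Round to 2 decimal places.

Side lengths²: AB² = 26, AC² = 50, BC² = 72.
Since BC² = 72 < 50 + 26 = 76, the triangle is acute, so the smallest enclosing circle is the circumcircle.
Circumcentre = (-1/6, -7/6), r² = 325/18.
r = √(325/18) ≈ 4.25.

4.25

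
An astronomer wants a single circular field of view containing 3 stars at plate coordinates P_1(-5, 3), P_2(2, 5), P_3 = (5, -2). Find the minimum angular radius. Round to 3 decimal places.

5.590

Side lengths²: P_1P_2² = 53, P_1P_3² = 125, P_2P_3² = 58.
Since P_1P_3² = 125 ≥ 58 + 53 = 111, the angle opposite P_1P_3 is not acute, so the smallest enclosing circle has P_1P_3 as diameter.
Centre = midpoint of P_1P_3 = (0, 0.5), r² = 125/4 = 31.25.
r = √(31.25) ≈ 5.590.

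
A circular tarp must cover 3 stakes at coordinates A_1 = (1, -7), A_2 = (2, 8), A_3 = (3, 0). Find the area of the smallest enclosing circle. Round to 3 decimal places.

Side lengths²: A_1A_2² = 226, A_1A_3² = 53, A_2A_3² = 65.
Since A_1A_2² = 226 ≥ 65 + 53 = 118, the angle opposite A_1A_2 is not acute, so the smallest enclosing circle has A_1A_2 as diameter.
Centre = midpoint of A_1A_2 = (1.5, 0.5), r² = 226/4 = 56.5.
Area = π·r² = π·56.5 ≈ 177.500.

177.500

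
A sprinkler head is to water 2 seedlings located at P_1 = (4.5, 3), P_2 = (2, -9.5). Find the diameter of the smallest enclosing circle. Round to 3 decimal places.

The smallest circle enclosing two points has them as diameter endpoints.
Centre = midpoint = (3.25, -3.25); r² = |P_1P_2|²/4 = 162.5/4 = 40.625.
Diameter = 2r = 2√(40.625) ≈ 12.748.

12.748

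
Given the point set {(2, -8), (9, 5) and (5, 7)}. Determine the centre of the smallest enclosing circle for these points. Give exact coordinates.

(41/11, -6/11)

Call the three points A, B, C in the order given.
Side lengths²: AB² = 218, AC² = 234, BC² = 20.
Since AC² = 234 < 218 + 20 = 238, the triangle is acute, so the smallest enclosing circle is the circumcircle.
Circumcentre = (41/11, -6/11), r² = 7085/121.
Centre = (41/11, -6/11).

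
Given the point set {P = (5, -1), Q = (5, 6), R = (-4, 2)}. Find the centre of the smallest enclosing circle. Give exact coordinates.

(7/6, 2.5)

Side lengths²: PQ² = 49, PR² = 90, QR² = 97.
Since QR² = 97 < 90 + 49 = 139, the triangle is acute, so the smallest enclosing circle is the circumcircle.
Circumcentre = (7/6, 2.5), r² = 485/18.
Centre = (7/6, 2.5).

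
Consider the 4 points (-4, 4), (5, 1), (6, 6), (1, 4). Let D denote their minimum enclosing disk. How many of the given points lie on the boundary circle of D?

The minimum enclosing circle is determined by three boundary points: (-4, 4), (5, 1), (6, 6).
Their circumcentre is (1.125, 4.375) with r² = 26.40625.
The farthest remaining point (1, 4) is at distance² 0.15625 ≤ 26.40625.
The points at distance exactly r from the centre are (-4, 4), (5, 1), (6, 6) — 3 points.

3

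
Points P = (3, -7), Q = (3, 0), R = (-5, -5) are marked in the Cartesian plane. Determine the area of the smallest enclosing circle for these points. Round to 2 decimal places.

Side lengths²: PQ² = 49, PR² = 68, QR² = 89.
Since QR² = 89 < 68 + 49 = 117, the triangle is acute, so the smallest enclosing circle is the circumcircle.
Circumcentre = (-0.375, -3.5), r² = 23.640625.
Area = π·r² = π·23.640625 ≈ 74.27.

74.27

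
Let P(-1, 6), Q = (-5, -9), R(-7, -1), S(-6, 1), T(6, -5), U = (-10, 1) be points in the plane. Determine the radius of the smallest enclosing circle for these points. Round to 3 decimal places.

8.544

The minimum enclosing circle of a finite set is fixed by two of the points (as a diameter) or three (as a circumcircle).
The farthest pair is T–U with squared distance 292. The circle on this segment as diameter has centre (-2, -2) and r² = 292/4 = 73.
Check P: distance² to centre = 65 ≤ 73, so it lies inside.
All remaining points lie in this disk, and no smaller disk contains both endpoints, so this is the minimum enclosing circle.
r = √73 ≈ 8.544.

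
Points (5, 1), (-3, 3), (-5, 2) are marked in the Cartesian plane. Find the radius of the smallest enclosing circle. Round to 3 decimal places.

5.025

Call the three points A, B, C in the order given.
Side lengths²: AB² = 68, AC² = 101, BC² = 5.
Since AC² = 101 ≥ 68 + 5 = 73, the angle opposite AC is not acute, so the smallest enclosing circle has AC as diameter.
Centre = midpoint of AC = (0, 1.5), r² = 101/4 = 25.25.
r = √(25.25) ≈ 5.025.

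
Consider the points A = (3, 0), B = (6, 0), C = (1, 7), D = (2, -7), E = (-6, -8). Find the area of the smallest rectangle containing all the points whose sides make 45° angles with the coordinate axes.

In coordinates u = x + y, v = x − y the rectangle is axis-aligned; the map (x,y)→(u,v) scales areas by 2.
u-values: 3, 6, 8, -5, -14; range = 8 − (-14) = 22.
v-values: 3, 6, -6, 9, 2; range = 9 − (-6) = 15.
Area = (22 × 15) / 2 = 165.

165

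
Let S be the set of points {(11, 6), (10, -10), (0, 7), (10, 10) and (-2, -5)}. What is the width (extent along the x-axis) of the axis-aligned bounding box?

max x = 11, min x = -2, so width = 13.

13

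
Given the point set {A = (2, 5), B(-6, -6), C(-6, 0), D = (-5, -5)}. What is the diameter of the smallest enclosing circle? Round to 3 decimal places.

By Welzl's lemma the MEC is supported by two points (diametrically opposite) or three points (on a circumcircle).
The farthest pair is A–B with squared distance 185. The circle on this segment as diameter has centre (-2, -0.5) and r² = 185/4 = 46.25.
Check C: distance² to centre = 16.25 ≤ 46.25, so it lies inside.
All remaining points lie in this disk, and no smaller disk contains both endpoints, so this is the minimum enclosing circle.
Diameter = 2r = 2√(46.25) ≈ 13.601.

13.601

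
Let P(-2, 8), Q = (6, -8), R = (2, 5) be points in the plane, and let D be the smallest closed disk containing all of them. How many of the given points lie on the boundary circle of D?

2

Side lengths²: PQ² = 320, PR² = 25, QR² = 185.
Since PQ² = 320 ≥ 185 + 25 = 210, the angle opposite PQ is not acute, so the smallest enclosing circle has PQ as diameter.
Centre = midpoint of PQ = (2, 0), r² = 320/4 = 80.
The points at distance exactly r from the centre are P, Q — 2 points.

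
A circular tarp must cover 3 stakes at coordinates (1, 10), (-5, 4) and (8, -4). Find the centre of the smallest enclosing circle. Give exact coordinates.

Call the three points A, B, C in the order given.
Side lengths²: AB² = 72, AC² = 245, BC² = 233.
Since AC² = 245 < 233 + 72 = 305, the triangle is acute, so the smallest enclosing circle is the circumcircle.
Circumcentre = (17/6, 13/6), r² = 1165/18.
Centre = (17/6, 13/6).

(17/6, 13/6)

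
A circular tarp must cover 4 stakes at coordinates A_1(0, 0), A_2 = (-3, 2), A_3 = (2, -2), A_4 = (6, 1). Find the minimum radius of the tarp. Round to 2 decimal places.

The farthest pair is A_2–A_4 with squared distance 82. The circle on this segment as diameter has centre (1.5, 1.5) and r² = 82/4 = 20.5.
Check A_1: distance² to centre = 4.5 ≤ 20.5, so it lies inside.
All remaining points lie in this disk, and no smaller disk contains both endpoints, so this is the minimum enclosing circle.
r = √(20.5) ≈ 4.53.

4.53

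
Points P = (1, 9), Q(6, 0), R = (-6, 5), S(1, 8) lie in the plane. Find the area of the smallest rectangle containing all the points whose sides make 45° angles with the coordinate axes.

93.5

In coordinates u = x + y, v = x − y the rectangle is axis-aligned; the map (x,y)→(u,v) scales areas by 2.
u-values: 10, 6, -1, 9; range = 10 − (-1) = 11.
v-values: -8, 6, -11, -7; range = 6 − (-11) = 17.
Area = (11 × 17) / 2 = 93.5.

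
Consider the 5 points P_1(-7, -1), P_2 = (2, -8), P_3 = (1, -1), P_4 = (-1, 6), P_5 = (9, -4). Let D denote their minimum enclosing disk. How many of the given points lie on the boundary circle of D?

3

The minimum enclosing circle of a finite set is fixed by two of the points (as a diameter) or three (as a circumcircle).
The minimum enclosing circle is determined by three boundary points: P_1, P_4, P_5.
Their circumcentre is (29/26, -49/26) with r² = 22525/338.
The farthest remaining point P_2 is at distance² 12905/338 ≤ 22525/338.
The points at distance exactly r from the centre are P_1, P_4, P_5 — 3 points.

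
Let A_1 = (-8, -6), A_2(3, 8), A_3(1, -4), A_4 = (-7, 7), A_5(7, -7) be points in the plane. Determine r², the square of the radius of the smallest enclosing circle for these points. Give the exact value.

The minimum enclosing circle is determined by three boundary points: A_1, A_4, A_5.
Their circumcentre is (-1/14, -1/14) with r² = 9605/98.
The farthest remaining point A_2 is at distance² 7309/98 ≤ 9605/98.

9605/98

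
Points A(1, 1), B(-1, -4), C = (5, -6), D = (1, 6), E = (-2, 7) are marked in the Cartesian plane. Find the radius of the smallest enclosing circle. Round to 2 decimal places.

By Welzl's lemma the MEC is supported by two points (diametrically opposite) or three points (on a circumcircle).
The farthest pair is C–E with squared distance 218. The circle on this segment as diameter has centre (1.5, 0.5) and r² = 218/4 = 54.5.
Check A: distance² to centre = 0.5 ≤ 54.5, so it lies inside.
All remaining points lie in this disk, and no smaller disk contains both endpoints, so this is the minimum enclosing circle.
r = √(54.5) ≈ 7.38.

7.38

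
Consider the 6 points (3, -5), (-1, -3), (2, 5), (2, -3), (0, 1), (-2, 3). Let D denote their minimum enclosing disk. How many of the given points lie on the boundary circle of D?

3

By Welzl's lemma the MEC is supported by two points (diametrically opposite) or three points (on a circumcircle).
The minimum enclosing circle is determined by three boundary points: (3, -5), (2, 5), (-2, 3).
Their circumcentre is (85/42, -1/21) with r² = 44945/1764.
The farthest remaining point (-1, -3) is at distance² 31505/1764 ≤ 44945/1764.
The points at distance exactly r from the centre are (3, -5), (2, 5), (-2, 3) — 3 points.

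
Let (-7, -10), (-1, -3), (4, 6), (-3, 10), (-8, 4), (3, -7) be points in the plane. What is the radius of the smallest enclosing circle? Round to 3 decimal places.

A smallest enclosing disk is always determined by at most three of the input points on its boundary.
The minimum enclosing circle is determined by three boundary points: (-7, -10), (4, 6), (-3, 10).
Their circumcentre is (-25/6, -1/6) with r² = 1885/18.
The farthest remaining point (3, -7) is at distance² 1765/18 ≤ 1885/18.
r = √(1885/18) ≈ 10.233.

10.233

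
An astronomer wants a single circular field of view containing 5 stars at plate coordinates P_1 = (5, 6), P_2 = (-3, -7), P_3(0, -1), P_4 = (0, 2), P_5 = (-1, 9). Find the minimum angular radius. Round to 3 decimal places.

A smallest enclosing disk is always determined by at most three of the input points on its boundary.
The minimum enclosing circle is determined by three boundary points: P_1, P_2, P_5.
Their circumcentre is (-22/17, 31/34) with r² = 75725/1156.
The farthest remaining point P_3 is at distance² 6161/1156 ≤ 75725/1156.
r = √(75725/1156) ≈ 8.094.

8.094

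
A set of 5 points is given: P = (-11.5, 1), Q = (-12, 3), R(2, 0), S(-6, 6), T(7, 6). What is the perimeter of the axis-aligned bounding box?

50

Width = max x − min x = 7 − (-12) = 19.
Height = max y − min y = 6 − 0 = 6.
Perimeter = 2(19 + 6) = 50.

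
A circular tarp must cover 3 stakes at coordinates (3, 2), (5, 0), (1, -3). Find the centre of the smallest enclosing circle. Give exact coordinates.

(33/14, -9/14)

Call the three points A, B, C in the order given.
Side lengths²: AB² = 8, AC² = 29, BC² = 25.
Since AC² = 29 < 25 + 8 = 33, the triangle is acute, so the smallest enclosing circle is the circumcircle.
Circumcentre = (33/14, -9/14), r² = 725/98.
Centre = (33/14, -9/14).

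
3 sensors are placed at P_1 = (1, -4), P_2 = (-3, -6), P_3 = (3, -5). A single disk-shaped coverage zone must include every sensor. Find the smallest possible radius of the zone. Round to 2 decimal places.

Side lengths²: P_1P_2² = 20, P_1P_3² = 5, P_2P_3² = 37.
Since P_2P_3² = 37 ≥ 20 + 5 = 25, the angle opposite P_2P_3 is not acute, so the smallest enclosing circle has P_2P_3 as diameter.
Centre = midpoint of P_2P_3 = (0, -5.5), r² = 37/4 = 9.25.
r = √(9.25) ≈ 3.04.

3.04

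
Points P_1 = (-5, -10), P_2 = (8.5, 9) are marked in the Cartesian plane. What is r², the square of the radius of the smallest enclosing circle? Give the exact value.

135.8125

The smallest circle enclosing two points has them as diameter endpoints.
Centre = midpoint = (1.75, -0.5); r² = |P_1P_2|²/4 = 543.25/4 = 135.8125.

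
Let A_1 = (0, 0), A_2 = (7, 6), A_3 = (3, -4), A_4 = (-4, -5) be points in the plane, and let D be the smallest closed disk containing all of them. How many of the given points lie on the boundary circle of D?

The minimum enclosing circle of a finite set is fixed by two of the points (as a diameter) or three (as a circumcircle).
The farthest pair is A_2–A_4 with squared distance 242. The circle on this segment as diameter has centre (1.5, 0.5) and r² = 242/4 = 60.5.
Check A_1: distance² to centre = 2.5 ≤ 60.5, so it lies inside.
All remaining points lie in this disk, and no smaller disk contains both endpoints, so this is the minimum enclosing circle.
The points at distance exactly r from the centre are A_2, A_4 — 2 points.

2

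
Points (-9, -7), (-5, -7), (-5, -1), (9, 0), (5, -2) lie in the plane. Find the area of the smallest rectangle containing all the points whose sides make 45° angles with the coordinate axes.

162.5

In coordinates u = x + y, v = x − y the rectangle is axis-aligned; the map (x,y)→(u,v) scales areas by 2.
u-values: -16, -12, -6, 9, 3; range = 9 − (-16) = 25.
v-values: -2, 2, -4, 9, 7; range = 9 − (-4) = 13.
Area = (25 × 13) / 2 = 162.5.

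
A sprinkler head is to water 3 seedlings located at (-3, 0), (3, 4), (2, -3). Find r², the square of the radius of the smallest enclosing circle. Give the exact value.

Call the three points A, B, C in the order given.
Side lengths²: AB² = 52, AC² = 34, BC² = 50.
Since AB² = 52 < 50 + 34 = 84, the triangle is acute, so the smallest enclosing circle is the circumcircle.
Circumcentre = (16/19, 14/19), r² = 5525/361.

5525/361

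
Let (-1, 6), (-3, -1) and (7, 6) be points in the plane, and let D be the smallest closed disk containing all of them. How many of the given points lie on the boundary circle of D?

Call the three points A, B, C in the order given.
Side lengths²: AB² = 53, AC² = 64, BC² = 149.
Since BC² = 149 ≥ 64 + 53 = 117, the angle opposite BC is not acute, so the smallest enclosing circle has BC as diameter.
Centre = midpoint of BC = (2, 2.5), r² = 149/4 = 37.25.
The points at distance exactly r from the centre are (-3, -1), (7, 6) — 2 points.

2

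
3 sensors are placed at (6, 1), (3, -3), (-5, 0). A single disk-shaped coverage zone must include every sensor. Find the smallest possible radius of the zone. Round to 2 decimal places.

5.52

Call the three points A, B, C in the order given.
Side lengths²: AB² = 25, AC² = 122, BC² = 73.
Since AC² = 122 ≥ 73 + 25 = 98, the angle opposite AC is not acute, so the smallest enclosing circle has AC as diameter.
Centre = midpoint of AC = (0.5, 0.5), r² = 122/4 = 30.5.
r = √(30.5) ≈ 5.52.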